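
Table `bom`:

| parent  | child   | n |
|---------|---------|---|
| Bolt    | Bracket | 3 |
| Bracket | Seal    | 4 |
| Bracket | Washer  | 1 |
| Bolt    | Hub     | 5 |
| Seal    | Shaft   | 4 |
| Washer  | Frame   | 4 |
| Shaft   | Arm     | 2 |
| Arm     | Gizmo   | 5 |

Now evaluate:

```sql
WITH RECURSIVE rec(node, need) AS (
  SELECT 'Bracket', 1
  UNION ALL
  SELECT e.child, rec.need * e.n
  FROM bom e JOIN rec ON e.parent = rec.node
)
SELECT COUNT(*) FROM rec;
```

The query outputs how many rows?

Base: (Bracket, need=1).
Iteration 1: components of {Bracket} -> Seal = 1*4 = 4, Washer = 1*1 = 1.
Iteration 2: components of {Seal,Washer} -> Frame = 1*4 = 4, Shaft = 4*4 = 16.
Iteration 3: components of {Frame,Shaft} -> Arm = 16*2 = 32.
Iteration 4: components of {Arm} -> Gizmo = 32*5 = 160.
Iteration 5: no further components; recursion stops.
Total rows emitted: 7.

7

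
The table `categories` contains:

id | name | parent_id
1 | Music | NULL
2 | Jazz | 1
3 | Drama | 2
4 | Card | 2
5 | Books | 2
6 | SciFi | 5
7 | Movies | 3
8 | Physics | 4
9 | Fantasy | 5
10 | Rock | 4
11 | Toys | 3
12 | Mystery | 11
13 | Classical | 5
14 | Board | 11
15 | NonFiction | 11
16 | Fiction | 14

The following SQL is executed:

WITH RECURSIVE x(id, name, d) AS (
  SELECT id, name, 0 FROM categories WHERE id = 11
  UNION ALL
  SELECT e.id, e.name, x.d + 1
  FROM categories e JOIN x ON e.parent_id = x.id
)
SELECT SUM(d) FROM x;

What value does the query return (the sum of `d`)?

Base: id=11 (Toys) at d 0.
Iteration 1: rows with parent_id in {11} -> Mystery (id 12, d 1), Board (id 14, d 1), NonFiction (id 15, d 1).
Iteration 2: rows with parent_id in {12,14,15} -> Fiction (id 16, d 2).
Iteration 3: no rows with parent_id in {16}; recursion stops.
SUM(d) = 0 + 1 + 1 + 1 + 2 = 5.

5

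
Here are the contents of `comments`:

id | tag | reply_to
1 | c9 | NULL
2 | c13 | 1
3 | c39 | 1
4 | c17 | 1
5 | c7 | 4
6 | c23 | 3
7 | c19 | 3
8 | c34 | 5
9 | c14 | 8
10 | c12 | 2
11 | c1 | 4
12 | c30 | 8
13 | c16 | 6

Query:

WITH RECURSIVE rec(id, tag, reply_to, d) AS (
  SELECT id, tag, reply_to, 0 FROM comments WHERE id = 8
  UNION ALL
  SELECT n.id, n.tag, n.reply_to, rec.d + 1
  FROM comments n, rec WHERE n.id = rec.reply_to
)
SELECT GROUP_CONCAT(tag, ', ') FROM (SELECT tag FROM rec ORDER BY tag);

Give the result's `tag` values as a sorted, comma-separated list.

Base: id=8 (c34), reply_to=5, d 0.
Iteration 1: join on id=5 -> c7 (id 5, reply_to=4, d 1).
Iteration 2: join on id=4 -> c17 (id 4, reply_to=1, d 2).
Iteration 3: join on id=1 -> c9 (id 1, reply_to=NULL, d 3).
Iteration 4: reply_to is NULL; no match; recursion stops.

c17, c34, c7, c9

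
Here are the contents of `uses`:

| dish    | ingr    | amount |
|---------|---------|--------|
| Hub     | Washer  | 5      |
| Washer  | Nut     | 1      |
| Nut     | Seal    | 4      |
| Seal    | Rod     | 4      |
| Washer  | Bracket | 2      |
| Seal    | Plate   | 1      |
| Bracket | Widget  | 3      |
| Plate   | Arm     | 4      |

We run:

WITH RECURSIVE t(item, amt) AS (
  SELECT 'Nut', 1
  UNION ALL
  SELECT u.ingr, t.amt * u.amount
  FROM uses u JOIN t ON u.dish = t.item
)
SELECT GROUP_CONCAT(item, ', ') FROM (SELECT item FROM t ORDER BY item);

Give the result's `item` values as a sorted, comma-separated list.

Arm, Nut, Plate, Rod, Seal

Base: (Nut, amt=1).
Iteration 1: components of {Nut} -> Seal = 1*4 = 4.
Iteration 2: components of {Seal} -> Plate = 4*1 = 4, Rod = 4*4 = 16.
Iteration 3: components of {Plate,Rod} -> Arm = 4*4 = 16.
Iteration 4: no further components; recursion stops.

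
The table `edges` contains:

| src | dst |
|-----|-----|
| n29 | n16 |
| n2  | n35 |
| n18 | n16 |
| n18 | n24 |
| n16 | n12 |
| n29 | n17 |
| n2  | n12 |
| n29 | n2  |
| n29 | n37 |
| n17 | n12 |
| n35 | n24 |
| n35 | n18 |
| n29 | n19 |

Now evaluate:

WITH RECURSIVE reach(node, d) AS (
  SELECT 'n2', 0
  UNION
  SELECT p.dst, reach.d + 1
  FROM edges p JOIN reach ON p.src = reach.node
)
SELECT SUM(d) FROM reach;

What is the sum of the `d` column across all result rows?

Base: (n2, d=0).
Iteration 1: edges from {n2} -> (n12, d=1), (n35, d=1).
Iteration 2: edges from {n12,n35} -> (n18, d=2), (n24, d=2).
Iteration 3: edges from {n18,n24} -> (n16, d=3), (n24, d=3).
Iteration 4: edges from {n16,n24} -> (n12, d=4).
Iteration 5: no outgoing edges from {n12}; recursion stops.
SUM(d) = 0 + 1 + 1 + 2 + 2 + 3 + 3 + 4 = 16.

16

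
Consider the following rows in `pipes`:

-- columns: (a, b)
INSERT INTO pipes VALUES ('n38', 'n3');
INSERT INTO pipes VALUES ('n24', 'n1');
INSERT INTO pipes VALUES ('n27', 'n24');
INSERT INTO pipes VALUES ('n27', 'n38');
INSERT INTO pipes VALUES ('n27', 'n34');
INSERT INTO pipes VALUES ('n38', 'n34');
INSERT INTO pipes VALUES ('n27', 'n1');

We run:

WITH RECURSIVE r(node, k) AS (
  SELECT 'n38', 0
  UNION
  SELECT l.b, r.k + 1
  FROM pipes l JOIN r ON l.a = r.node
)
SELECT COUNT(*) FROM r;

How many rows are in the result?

Base: (n38, k=0).
Iteration 1: edges from {n38} -> (n3, k=1), (n34, k=1).
Iteration 2: no outgoing edges from {n3,n34}; recursion stops.
Total rows emitted: 3.

3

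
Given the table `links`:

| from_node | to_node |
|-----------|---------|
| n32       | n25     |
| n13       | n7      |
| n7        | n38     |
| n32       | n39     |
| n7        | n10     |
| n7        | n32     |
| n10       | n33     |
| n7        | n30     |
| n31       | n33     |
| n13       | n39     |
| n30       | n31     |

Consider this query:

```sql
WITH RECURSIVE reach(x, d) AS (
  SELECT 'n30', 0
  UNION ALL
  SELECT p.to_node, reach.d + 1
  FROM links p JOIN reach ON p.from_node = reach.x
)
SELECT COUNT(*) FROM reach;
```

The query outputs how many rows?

Base: (n30, d=0).
Iteration 1: edges from {n30} -> (n31, d=1).
Iteration 2: edges from {n31} -> (n33, d=2).
Iteration 3: no outgoing edges from {n33}; recursion stops.
Total rows emitted: 3.

3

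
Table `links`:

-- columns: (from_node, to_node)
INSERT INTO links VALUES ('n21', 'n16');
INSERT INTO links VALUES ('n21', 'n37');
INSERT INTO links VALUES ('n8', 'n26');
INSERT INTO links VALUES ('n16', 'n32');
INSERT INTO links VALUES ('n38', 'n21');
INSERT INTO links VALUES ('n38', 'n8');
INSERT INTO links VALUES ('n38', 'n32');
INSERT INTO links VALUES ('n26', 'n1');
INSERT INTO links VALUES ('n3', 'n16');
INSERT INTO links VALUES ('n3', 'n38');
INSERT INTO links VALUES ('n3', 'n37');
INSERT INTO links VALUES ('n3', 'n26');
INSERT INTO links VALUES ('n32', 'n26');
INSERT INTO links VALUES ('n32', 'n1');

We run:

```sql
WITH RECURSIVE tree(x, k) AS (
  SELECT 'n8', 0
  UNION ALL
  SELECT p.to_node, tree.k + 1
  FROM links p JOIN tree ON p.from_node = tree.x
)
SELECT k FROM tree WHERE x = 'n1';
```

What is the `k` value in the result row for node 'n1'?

Base: (n8, k=0).
Iteration 1: edges from {n8} -> (n26, k=1).
Iteration 2: edges from {n26} -> (n1, k=2).
Iteration 3: no outgoing edges from {n1}; recursion stops.

2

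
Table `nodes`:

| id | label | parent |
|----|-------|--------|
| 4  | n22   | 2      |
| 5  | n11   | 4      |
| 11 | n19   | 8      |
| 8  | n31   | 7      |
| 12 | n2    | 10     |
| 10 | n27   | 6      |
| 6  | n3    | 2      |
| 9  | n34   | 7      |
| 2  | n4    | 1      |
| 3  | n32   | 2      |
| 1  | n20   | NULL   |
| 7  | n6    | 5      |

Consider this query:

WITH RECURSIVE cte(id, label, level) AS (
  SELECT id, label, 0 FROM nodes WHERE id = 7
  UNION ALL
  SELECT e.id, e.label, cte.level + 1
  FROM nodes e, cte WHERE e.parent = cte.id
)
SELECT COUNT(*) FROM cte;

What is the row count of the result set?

Base: id=7 (n6) at level 0.
Iteration 1: rows with parent in {7} -> n31 (id 8, level 1), n34 (id 9, level 1).
Iteration 2: rows with parent in {8,9} -> n19 (id 11, level 2).
Iteration 3: no rows with parent in {11}; recursion stops.
Total rows emitted: 4.

4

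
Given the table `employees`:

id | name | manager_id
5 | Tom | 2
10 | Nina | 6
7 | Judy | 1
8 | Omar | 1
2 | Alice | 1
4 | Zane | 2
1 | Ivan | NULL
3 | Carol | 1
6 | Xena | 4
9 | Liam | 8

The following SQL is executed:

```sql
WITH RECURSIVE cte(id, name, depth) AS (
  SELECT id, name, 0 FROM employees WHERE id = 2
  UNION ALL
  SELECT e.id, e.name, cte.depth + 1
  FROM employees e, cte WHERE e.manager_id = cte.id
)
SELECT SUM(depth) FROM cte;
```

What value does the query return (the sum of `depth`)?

7

Base: id=2 (Alice) at depth 0.
Iteration 1: rows with manager_id in {2} -> Zane (id 4, depth 1), Tom (id 5, depth 1).
Iteration 2: rows with manager_id in {4,5} -> Xena (id 6, depth 2).
Iteration 3: rows with manager_id in {6} -> Nina (id 10, depth 3).
Iteration 4: no rows with manager_id in {10}; recursion stops.
SUM(depth) = 0 + 1 + 1 + 2 + 3 = 7.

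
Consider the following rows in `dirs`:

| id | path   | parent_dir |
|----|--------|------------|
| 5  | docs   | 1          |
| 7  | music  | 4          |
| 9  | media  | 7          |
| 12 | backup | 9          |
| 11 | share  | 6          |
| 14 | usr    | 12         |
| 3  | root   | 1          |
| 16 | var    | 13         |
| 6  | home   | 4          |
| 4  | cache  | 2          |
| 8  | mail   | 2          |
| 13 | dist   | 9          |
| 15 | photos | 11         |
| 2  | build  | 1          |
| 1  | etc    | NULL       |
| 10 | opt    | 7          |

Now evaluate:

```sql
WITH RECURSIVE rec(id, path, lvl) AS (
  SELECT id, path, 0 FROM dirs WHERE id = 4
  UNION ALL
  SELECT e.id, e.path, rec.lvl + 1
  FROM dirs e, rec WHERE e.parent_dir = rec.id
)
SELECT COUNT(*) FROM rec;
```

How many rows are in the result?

11

Base: id=4 (cache) at lvl 0.
Iteration 1: rows with parent_dir in {4} -> home (id 6, lvl 1), music (id 7, lvl 1).
Iteration 2: rows with parent_dir in {6,7} -> media (id 9, lvl 2), opt (id 10, lvl 2), share (id 11, lvl 2).
Iteration 3: rows with parent_dir in {9,10,11} -> backup (id 12, lvl 3), dist (id 13, lvl 3), photos (id 15, lvl 3).
Iteration 4: rows with parent_dir in {12,13,15} -> usr (id 14, lvl 4), var (id 16, lvl 4).
Iteration 5: no rows with parent_dir in {14,16}; recursion stops.
Total rows emitted: 11.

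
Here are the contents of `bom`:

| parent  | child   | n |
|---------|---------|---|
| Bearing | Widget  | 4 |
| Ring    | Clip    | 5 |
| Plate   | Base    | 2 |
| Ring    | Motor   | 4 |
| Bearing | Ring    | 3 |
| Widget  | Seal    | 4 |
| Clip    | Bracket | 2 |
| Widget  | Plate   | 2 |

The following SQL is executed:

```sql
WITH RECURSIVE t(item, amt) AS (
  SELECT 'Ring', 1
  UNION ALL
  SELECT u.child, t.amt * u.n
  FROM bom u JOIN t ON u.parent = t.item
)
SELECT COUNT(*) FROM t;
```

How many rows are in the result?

4

Base: (Ring, amt=1).
Iteration 1: components of {Ring} -> Clip = 1*5 = 5, Motor = 1*4 = 4.
Iteration 2: components of {Clip,Motor} -> Bracket = 5*2 = 10.
Iteration 3: no further components; recursion stops.
Total rows emitted: 4.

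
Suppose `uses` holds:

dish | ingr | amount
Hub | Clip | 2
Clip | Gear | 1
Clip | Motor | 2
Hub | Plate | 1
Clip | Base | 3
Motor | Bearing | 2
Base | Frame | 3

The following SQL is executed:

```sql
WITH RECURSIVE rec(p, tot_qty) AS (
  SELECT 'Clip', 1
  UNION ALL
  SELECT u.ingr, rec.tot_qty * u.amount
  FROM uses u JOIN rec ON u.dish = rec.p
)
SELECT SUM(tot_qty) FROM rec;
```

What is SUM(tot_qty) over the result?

Base: (Clip, tot_qty=1).
Iteration 1: components of {Clip} -> Base = 1*3 = 3, Gear = 1*1 = 1, Motor = 1*2 = 2.
Iteration 2: components of {Base,Gear,Motor} -> Bearing = 2*2 = 4, Frame = 3*3 = 9.
Iteration 3: no further components; recursion stops.
SUM(tot_qty) = 1 + 1 + 2 + 3 + 4 + 9 = 20.

20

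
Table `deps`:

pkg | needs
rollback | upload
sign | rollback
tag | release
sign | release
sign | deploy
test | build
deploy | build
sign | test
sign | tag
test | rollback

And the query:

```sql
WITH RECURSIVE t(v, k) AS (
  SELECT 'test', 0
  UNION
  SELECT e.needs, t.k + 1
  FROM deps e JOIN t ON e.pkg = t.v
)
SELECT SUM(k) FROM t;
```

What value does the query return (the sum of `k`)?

Base: (test, k=0).
Iteration 1: edges from {test} -> (build, k=1), (rollback, k=1).
Iteration 2: edges from {build,rollback} -> (upload, k=2).
Iteration 3: no outgoing edges from {upload}; recursion stops.
SUM(k) = 0 + 1 + 1 + 2 = 4.

4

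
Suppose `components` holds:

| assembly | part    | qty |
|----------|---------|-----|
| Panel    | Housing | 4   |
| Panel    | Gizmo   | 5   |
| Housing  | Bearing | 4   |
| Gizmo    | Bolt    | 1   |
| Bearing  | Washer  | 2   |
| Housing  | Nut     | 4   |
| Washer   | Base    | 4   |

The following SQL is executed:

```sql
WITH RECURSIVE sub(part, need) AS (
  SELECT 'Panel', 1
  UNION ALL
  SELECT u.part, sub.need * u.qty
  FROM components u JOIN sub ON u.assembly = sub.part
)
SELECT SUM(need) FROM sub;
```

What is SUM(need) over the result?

207

Base: (Panel, need=1).
Iteration 1: components of {Panel} -> Gizmo = 1*5 = 5, Housing = 1*4 = 4.
Iteration 2: components of {Gizmo,Housing} -> Bearing = 4*4 = 16, Bolt = 5*1 = 5, Nut = 4*4 = 16.
Iteration 3: components of {Bearing,Bolt,Nut} -> Washer = 16*2 = 32.
Iteration 4: components of {Washer} -> Base = 32*4 = 128.
Iteration 5: no further components; recursion stops.
SUM(need) = 1 + 4 + 5 + 16 + 16 + 5 + 32 + 128 = 207.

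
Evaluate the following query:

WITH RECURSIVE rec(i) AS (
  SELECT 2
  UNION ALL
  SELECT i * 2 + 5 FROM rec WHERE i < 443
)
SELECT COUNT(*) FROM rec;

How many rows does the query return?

7

Base: i=2.
Iteration 1: 2 < 443 holds -> i = 2 * 2 + 5 = 9.
Iteration 2: 9 < 443 holds -> i = 9 * 2 + 5 = 23.
Iteration 3: 23 < 443 holds -> i = 23 * 2 + 5 = 51.
Iteration 4: 51 < 443 holds -> i = 51 * 2 + 5 = 107.
Iteration 5: 107 < 443 holds -> i = 107 * 2 + 5 = 219.
Iteration 6: 219 < 443 holds -> i = 219 * 2 + 5 = 443.
Iteration 7: 443 < 443 fails; recursion stops.
Total rows emitted: 7.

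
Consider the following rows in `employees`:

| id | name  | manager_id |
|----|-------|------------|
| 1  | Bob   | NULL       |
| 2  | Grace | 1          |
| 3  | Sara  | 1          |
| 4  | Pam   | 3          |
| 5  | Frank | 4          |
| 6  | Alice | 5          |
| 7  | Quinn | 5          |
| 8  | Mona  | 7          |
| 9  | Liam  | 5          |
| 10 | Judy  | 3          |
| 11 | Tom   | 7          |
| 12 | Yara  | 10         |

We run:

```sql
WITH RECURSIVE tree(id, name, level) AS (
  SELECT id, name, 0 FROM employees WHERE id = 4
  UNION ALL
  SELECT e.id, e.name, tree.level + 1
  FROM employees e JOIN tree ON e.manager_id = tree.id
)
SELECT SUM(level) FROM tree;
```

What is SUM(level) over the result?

13

Base: id=4 (Pam) at level 0.
Iteration 1: rows with manager_id in {4} -> Frank (id 5, level 1).
Iteration 2: rows with manager_id in {5} -> Alice (id 6, level 2), Quinn (id 7, level 2), Liam (id 9, level 2).
Iteration 3: rows with manager_id in {6,7,9} -> Mona (id 8, level 3), Tom (id 11, level 3).
Iteration 4: no rows with manager_id in {8,11}; recursion stops.
SUM(level) = 0 + 1 + 2 + 2 + 2 + 3 + 3 = 13.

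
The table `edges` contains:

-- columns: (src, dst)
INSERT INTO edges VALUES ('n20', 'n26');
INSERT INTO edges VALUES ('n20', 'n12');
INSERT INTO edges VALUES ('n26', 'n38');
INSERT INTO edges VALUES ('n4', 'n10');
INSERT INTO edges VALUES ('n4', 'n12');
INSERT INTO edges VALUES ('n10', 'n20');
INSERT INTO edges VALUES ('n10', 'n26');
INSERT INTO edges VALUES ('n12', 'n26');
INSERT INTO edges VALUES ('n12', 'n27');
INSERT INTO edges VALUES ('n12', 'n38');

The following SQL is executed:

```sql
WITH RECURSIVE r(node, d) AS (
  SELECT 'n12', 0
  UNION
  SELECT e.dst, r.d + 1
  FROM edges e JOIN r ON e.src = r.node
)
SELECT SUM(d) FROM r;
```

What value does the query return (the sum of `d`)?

Base: (n12, d=0).
Iteration 1: edges from {n12} -> (n26, d=1), (n27, d=1), (n38, d=1).
Iteration 2: edges from {n26,n27,n38} -> (n38, d=2).
Iteration 3: no outgoing edges from {n38}; recursion stops.
SUM(d) = 0 + 1 + 1 + 1 + 2 = 5.

5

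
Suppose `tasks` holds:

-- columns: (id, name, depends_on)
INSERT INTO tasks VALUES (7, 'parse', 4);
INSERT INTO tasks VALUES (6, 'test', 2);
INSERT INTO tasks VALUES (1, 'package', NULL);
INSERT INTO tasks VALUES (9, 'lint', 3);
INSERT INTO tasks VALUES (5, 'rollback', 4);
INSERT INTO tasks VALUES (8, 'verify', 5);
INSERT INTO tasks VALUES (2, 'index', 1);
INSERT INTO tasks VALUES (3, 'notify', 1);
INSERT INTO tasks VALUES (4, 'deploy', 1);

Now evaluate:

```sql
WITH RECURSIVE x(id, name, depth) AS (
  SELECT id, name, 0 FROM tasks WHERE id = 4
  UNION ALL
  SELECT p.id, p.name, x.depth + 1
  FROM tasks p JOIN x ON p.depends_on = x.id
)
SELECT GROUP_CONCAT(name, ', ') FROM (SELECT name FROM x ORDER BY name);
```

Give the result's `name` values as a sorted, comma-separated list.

Base: id=4 (deploy) at depth 0.
Iteration 1: rows with depends_on in {4} -> rollback (id 5, depth 1), parse (id 7, depth 1).
Iteration 2: rows with depends_on in {5,7} -> verify (id 8, depth 2).
Iteration 3: no rows with depends_on in {8}; recursion stops.

deploy, parse, rollback, verify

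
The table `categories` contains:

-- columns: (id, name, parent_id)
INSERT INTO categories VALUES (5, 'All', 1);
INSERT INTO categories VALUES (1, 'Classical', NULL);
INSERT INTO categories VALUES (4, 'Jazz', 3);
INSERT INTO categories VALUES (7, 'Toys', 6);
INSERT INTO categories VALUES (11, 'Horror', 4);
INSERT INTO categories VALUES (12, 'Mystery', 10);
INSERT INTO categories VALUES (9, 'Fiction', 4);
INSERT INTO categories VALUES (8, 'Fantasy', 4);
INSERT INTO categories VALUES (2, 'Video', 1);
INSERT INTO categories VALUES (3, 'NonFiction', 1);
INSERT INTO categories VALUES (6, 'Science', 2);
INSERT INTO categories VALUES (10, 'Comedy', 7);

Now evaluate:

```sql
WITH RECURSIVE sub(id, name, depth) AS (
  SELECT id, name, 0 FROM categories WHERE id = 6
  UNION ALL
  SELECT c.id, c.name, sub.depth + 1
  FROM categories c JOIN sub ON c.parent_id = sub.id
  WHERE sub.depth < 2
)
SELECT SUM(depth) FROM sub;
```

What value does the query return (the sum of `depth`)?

Base: id=6 (Science) at depth 0.
Iteration 1: rows with parent_id in {6} -> Toys (id 7, depth 1).
Iteration 2: rows with parent_id in {7} -> Comedy (id 10, depth 2).
Iteration 3: depth < 2 fails for all current rows; recursion stops.
SUM(depth) = 0 + 1 + 2 = 3.

3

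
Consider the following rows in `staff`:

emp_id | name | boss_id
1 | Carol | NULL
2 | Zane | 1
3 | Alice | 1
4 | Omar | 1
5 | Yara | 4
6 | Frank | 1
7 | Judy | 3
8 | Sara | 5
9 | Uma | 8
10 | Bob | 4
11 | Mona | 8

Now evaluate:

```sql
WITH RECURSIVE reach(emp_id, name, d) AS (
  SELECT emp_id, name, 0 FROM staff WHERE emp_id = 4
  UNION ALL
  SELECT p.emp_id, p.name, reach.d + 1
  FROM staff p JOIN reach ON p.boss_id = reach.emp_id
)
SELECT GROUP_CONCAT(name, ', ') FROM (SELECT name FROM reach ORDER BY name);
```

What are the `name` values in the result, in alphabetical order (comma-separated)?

Bob, Mona, Omar, Sara, Uma, Yara

Base: emp_id=4 (Omar) at d 0.
Iteration 1: rows with boss_id in {4} -> Yara (id 5, d 1), Bob (id 10, d 1).
Iteration 2: rows with boss_id in {5,10} -> Sara (id 8, d 2).
Iteration 3: rows with boss_id in {8} -> Uma (id 9, d 3), Mona (id 11, d 3).
Iteration 4: no rows with boss_id in {9,11}; recursion stops.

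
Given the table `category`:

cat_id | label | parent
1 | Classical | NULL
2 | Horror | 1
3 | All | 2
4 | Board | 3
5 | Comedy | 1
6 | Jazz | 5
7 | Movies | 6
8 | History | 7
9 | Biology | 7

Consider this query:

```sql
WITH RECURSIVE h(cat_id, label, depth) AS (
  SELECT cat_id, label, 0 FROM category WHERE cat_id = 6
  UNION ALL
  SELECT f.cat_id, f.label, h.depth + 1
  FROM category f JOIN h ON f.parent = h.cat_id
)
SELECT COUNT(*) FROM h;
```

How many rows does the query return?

4

Base: cat_id=6 (Jazz) at depth 0.
Iteration 1: rows with parent in {6} -> Movies (id 7, depth 1).
Iteration 2: rows with parent in {7} -> History (id 8, depth 2), Biology (id 9, depth 2).
Iteration 3: no rows with parent in {8,9}; recursion stops.
Total rows emitted: 4.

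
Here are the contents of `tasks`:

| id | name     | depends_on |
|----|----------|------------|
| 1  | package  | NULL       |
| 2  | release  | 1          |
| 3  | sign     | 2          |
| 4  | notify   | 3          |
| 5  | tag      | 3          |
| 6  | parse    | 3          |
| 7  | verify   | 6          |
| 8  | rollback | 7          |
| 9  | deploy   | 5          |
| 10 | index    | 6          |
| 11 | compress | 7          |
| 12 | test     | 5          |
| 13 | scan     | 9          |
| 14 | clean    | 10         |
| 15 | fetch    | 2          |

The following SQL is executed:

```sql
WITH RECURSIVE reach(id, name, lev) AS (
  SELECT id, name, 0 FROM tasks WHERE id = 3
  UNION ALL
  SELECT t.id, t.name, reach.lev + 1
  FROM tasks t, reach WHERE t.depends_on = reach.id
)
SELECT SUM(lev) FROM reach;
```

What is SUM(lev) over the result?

Base: id=3 (sign) at lev 0.
Iteration 1: rows with depends_on in {3} -> notify (id 4, lev 1), tag (id 5, lev 1), parse (id 6, lev 1).
Iteration 2: rows with depends_on in {4,5,6} -> verify (id 7, lev 2), deploy (id 9, lev 2), index (id 10, lev 2), test (id 12, lev 2).
Iteration 3: rows with depends_on in {7,9,10,12} -> rollback (id 8, lev 3), compress (id 11, lev 3), scan (id 13, lev 3), clean (id 14, lev 3).
Iteration 4: no rows with depends_on in {8,11,13,14}; recursion stops.
SUM(lev) = 0 + 1 + 1 + 1 + 2 + 2 + 2 + 2 + 3 + 3 + 3 + 3 = 23.

23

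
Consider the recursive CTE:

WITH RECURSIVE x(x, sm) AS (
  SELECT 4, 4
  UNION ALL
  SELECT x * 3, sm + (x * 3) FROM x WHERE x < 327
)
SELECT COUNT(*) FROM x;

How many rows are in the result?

6

Base: x=4, sm=4.
Iteration 1: 4 < 327 holds -> x = 4 * 3 = 12, sm = 4 + 12 = 16.
Iteration 2: 12 < 327 holds -> x = 12 * 3 = 36, sm = 16 + 36 = 52.
Iteration 3: 36 < 327 holds -> x = 36 * 3 = 108, sm = 52 + 108 = 160.
Iteration 4: 108 < 327 holds -> x = 108 * 3 = 324, sm = 160 + 324 = 484.
Iteration 5: 324 < 327 holds -> x = 324 * 3 = 972, sm = 484 + 972 = 1456.
Iteration 6: 972 < 327 fails; recursion stops.
Total rows emitted: 6.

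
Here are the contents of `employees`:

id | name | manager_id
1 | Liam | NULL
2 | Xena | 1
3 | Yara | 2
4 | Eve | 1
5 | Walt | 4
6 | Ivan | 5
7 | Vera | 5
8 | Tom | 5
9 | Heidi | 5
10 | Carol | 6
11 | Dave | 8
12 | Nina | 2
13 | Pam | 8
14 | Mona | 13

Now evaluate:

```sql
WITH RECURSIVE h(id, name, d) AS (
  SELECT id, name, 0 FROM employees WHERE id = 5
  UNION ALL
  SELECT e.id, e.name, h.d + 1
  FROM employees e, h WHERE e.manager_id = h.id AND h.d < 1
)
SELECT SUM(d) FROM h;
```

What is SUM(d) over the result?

4

Base: id=5 (Walt) at d 0.
Iteration 1: rows with manager_id in {5} -> Ivan (id 6, d 1), Vera (id 7, d 1), Tom (id 8, d 1), Heidi (id 9, d 1).
Iteration 2: d < 1 fails for all current rows; recursion stops.
SUM(d) = 0 + 1 + 1 + 1 + 1 = 4.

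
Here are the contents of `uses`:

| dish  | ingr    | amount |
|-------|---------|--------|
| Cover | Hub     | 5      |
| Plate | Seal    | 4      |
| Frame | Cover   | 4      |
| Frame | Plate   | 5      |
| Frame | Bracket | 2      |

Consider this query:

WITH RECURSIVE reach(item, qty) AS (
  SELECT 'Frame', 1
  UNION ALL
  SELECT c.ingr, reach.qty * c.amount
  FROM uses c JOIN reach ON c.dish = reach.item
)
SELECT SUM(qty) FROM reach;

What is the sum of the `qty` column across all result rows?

Base: (Frame, qty=1).
Iteration 1: components of {Frame} -> Bracket = 1*2 = 2, Cover = 1*4 = 4, Plate = 1*5 = 5.
Iteration 2: components of {Bracket,Cover,Plate} -> Hub = 4*5 = 20, Seal = 5*4 = 20.
Iteration 3: no further components; recursion stops.
SUM(qty) = 1 + 4 + 5 + 2 + 20 + 20 = 52.

52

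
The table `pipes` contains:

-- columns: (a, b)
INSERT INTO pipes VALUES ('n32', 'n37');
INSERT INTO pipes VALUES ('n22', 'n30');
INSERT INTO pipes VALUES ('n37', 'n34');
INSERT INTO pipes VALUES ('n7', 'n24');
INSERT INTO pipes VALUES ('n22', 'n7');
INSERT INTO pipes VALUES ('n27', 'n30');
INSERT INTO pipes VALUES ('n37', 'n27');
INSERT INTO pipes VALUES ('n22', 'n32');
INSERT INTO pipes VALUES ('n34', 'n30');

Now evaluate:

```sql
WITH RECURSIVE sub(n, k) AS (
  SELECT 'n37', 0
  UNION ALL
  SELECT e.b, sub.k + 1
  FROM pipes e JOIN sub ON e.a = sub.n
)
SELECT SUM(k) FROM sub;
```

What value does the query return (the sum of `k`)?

Base: (n37, k=0).
Iteration 1: edges from {n37} -> (n27, k=1), (n34, k=1).
Iteration 2: edges from {n27,n34} -> (n30, k=2) x2. [UNION ALL keeps all 2 new rows, including repeats]
Iteration 3: no outgoing edges from {n30}; recursion stops.
SUM(k) = 0 + 1 + 1 + 2 + 2 = 6.

6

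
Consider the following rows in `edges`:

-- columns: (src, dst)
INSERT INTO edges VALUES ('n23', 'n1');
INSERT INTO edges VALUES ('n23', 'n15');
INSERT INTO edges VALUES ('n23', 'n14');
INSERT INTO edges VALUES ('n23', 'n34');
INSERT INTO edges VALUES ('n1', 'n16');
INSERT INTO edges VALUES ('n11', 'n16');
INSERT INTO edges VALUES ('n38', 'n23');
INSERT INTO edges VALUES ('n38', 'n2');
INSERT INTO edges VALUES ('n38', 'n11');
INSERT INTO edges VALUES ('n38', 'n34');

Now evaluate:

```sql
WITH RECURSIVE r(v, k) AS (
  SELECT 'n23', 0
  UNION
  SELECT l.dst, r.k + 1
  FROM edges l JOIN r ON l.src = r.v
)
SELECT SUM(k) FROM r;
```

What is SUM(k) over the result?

6

Base: (n23, k=0).
Iteration 1: edges from {n23} -> (n1, k=1), (n14, k=1), (n15, k=1), (n34, k=1).
Iteration 2: edges from {n1,n14,n15,n34} -> (n16, k=2).
Iteration 3: no outgoing edges from {n16}; recursion stops.
SUM(k) = 0 + 1 + 1 + 1 + 1 + 2 = 6.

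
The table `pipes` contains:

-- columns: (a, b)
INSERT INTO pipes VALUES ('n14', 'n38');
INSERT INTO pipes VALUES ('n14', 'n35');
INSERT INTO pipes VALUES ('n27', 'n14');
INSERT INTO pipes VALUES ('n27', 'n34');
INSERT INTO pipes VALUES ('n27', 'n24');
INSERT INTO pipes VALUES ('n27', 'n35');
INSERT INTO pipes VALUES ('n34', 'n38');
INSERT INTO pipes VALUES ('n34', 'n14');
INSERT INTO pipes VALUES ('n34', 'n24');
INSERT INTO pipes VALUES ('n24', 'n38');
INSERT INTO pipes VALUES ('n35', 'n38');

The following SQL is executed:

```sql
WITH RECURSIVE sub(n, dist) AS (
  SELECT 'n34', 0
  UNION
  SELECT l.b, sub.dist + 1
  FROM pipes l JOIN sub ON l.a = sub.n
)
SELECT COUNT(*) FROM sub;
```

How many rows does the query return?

Base: (n34, dist=0).
Iteration 1: edges from {n34} -> (n14, dist=1), (n24, dist=1), (n38, dist=1).
Iteration 2: edges from {n14,n24,n38} -> (n35, dist=2), (n38, dist=2). [UNION drops 1 duplicate row(s)]
Iteration 3: edges from {n35,n38} -> (n38, dist=3).
Iteration 4: no outgoing edges from {n38}; recursion stops.
Total rows emitted: 7.

7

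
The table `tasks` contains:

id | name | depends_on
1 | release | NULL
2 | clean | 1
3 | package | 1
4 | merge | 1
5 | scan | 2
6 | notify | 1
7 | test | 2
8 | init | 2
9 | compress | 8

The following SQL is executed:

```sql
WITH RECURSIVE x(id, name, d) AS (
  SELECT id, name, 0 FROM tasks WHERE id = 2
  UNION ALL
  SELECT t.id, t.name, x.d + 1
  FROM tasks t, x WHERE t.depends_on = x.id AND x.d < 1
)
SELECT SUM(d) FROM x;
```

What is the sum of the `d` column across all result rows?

Base: id=2 (clean) at d 0.
Iteration 1: rows with depends_on in {2} -> scan (id 5, d 1), test (id 7, d 1), init (id 8, d 1).
Iteration 2: d < 1 fails for all current rows; recursion stops.
SUM(d) = 0 + 1 + 1 + 1 = 3.

3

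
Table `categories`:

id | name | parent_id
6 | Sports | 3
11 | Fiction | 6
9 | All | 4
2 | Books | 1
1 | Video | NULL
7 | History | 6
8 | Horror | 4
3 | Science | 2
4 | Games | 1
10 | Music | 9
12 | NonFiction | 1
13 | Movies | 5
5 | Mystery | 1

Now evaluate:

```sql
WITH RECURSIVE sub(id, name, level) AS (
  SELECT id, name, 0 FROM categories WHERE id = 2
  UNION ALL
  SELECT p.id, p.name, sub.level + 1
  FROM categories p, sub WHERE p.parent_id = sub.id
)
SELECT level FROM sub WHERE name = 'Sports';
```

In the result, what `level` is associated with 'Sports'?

2

Base: id=2 (Books) at level 0.
Iteration 1: rows with parent_id in {2} -> Science (id 3, level 1).
Iteration 2: rows with parent_id in {3} -> Sports (id 6, level 2).
Iteration 3: rows with parent_id in {6} -> History (id 7, level 3), Fiction (id 11, level 3).
Iteration 4: no rows with parent_id in {7,11}; recursion stops.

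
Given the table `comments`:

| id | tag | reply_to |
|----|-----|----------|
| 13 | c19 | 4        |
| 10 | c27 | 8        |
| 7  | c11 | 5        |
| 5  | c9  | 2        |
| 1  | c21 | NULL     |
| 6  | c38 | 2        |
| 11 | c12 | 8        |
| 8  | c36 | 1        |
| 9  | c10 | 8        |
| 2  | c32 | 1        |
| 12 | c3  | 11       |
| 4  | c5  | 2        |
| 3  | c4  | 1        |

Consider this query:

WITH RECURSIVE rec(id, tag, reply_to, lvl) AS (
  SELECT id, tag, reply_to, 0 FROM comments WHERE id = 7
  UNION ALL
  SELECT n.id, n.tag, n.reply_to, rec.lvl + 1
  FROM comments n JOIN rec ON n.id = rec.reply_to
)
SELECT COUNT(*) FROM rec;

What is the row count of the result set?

Base: id=7 (c11), reply_to=5, lvl 0.
Iteration 1: join on id=5 -> c9 (id 5, reply_to=2, lvl 1).
Iteration 2: join on id=2 -> c32 (id 2, reply_to=1, lvl 2).
Iteration 3: join on id=1 -> c21 (id 1, reply_to=NULL, lvl 3).
Iteration 4: reply_to is NULL; no match; recursion stops.
Total rows emitted: 4.

4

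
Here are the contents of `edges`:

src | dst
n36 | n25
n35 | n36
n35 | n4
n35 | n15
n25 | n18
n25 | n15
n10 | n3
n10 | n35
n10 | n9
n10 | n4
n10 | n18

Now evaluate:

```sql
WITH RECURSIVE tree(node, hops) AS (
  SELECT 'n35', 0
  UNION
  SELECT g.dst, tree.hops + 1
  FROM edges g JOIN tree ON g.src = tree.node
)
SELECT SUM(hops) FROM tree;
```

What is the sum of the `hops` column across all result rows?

11

Base: (n35, hops=0).
Iteration 1: edges from {n35} -> (n15, hops=1), (n36, hops=1), (n4, hops=1).
Iteration 2: edges from {n15,n36,n4} -> (n25, hops=2).
Iteration 3: edges from {n25} -> (n15, hops=3), (n18, hops=3).
Iteration 4: no outgoing edges from {n15,n18}; recursion stops.
SUM(hops) = 0 + 1 + 1 + 1 + 2 + 3 + 3 = 11.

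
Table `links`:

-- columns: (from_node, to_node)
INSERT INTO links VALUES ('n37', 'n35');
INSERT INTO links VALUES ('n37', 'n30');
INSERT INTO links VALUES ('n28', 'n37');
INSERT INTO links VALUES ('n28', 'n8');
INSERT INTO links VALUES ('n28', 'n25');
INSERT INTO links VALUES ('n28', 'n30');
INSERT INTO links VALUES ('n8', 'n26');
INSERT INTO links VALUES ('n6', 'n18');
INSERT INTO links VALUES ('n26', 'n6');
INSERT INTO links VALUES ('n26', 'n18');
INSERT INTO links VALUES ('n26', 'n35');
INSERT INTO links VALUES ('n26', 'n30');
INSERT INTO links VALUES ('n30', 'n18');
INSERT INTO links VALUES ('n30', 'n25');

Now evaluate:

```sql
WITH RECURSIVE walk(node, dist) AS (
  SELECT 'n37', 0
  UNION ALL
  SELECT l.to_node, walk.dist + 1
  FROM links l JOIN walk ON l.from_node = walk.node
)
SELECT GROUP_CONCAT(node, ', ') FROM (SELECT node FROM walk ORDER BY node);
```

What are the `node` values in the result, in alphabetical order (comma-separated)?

n18, n25, n30, n35, n37

Base: (n37, dist=0).
Iteration 1: edges from {n37} -> (n30, dist=1), (n35, dist=1).
Iteration 2: edges from {n30,n35} -> (n18, dist=2), (n25, dist=2).
Iteration 3: no outgoing edges from {n18,n25}; recursion stops.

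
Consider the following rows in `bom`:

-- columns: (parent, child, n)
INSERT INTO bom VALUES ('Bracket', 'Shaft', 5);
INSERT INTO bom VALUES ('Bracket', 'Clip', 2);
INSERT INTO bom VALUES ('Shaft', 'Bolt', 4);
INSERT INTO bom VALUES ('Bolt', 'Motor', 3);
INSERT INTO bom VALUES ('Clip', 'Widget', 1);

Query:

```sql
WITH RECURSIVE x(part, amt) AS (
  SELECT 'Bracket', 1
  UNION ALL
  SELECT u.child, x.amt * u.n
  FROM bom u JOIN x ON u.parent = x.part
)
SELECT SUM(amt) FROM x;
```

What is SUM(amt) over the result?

Base: (Bracket, amt=1).
Iteration 1: components of {Bracket} -> Clip = 1*2 = 2, Shaft = 1*5 = 5.
Iteration 2: components of {Clip,Shaft} -> Bolt = 5*4 = 20, Widget = 2*1 = 2.
Iteration 3: components of {Bolt,Widget} -> Motor = 20*3 = 60.
Iteration 4: no further components; recursion stops.
SUM(amt) = 1 + 5 + 2 + 20 + 2 + 60 = 90.

90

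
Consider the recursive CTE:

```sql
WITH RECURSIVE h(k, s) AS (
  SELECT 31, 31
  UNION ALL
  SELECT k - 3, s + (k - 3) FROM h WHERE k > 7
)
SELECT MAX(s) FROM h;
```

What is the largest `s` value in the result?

Base: k=31, s=31.
Iteration 1: 31 > 7 holds -> k = 31 - 3 = 28, s = 31 + 28 = 59.
Iteration 2: 28 > 7 holds -> k = 28 - 3 = 25, s = 59 + 25 = 84.
Iteration 3: 25 > 7 holds -> k = 25 - 3 = 22, s = 84 + 22 = 106.
Iteration 4: 22 > 7 holds -> k = 22 - 3 = 19, s = 106 + 19 = 125.
Iteration 5: 19 > 7 holds -> k = 19 - 3 = 16, s = 125 + 16 = 141.
Iteration 6: 16 > 7 holds -> k = 16 - 3 = 13, s = 141 + 13 = 154.
Iteration 7: 13 > 7 holds -> k = 13 - 3 = 10, s = 154 + 10 = 164.
Iteration 8: 10 > 7 holds -> k = 10 - 3 = 7, s = 164 + 7 = 171.
Iteration 9: 7 > 7 fails; recursion stops.
s values: 31, 59, 84, 106, 125, 141, 154, 164, 171; the maximum is 171.

171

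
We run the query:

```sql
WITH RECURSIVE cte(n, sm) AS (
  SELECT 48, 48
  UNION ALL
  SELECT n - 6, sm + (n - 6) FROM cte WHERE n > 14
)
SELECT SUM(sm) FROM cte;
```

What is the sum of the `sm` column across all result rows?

1008

Base: n=48, sm=48.
Iteration 1: 48 > 14 holds -> n = 48 - 6 = 42, sm = 48 + 42 = 90.
Iteration 2: 42 > 14 holds -> n = 42 - 6 = 36, sm = 90 + 36 = 126.
Iteration 3: 36 > 14 holds -> n = 36 - 6 = 30, sm = 126 + 30 = 156.
Iteration 4: 30 > 14 holds -> n = 30 - 6 = 24, sm = 156 + 24 = 180.
Iteration 5: 24 > 14 holds -> n = 24 - 6 = 18, sm = 180 + 18 = 198.
Iteration 6: 18 > 14 holds -> n = 18 - 6 = 12, sm = 198 + 12 = 210.
Iteration 7: 12 > 14 fails; recursion stops.
SUM(sm) = 48 + 90 + 126 + 156 + 180 + 198 + 210 = 1008.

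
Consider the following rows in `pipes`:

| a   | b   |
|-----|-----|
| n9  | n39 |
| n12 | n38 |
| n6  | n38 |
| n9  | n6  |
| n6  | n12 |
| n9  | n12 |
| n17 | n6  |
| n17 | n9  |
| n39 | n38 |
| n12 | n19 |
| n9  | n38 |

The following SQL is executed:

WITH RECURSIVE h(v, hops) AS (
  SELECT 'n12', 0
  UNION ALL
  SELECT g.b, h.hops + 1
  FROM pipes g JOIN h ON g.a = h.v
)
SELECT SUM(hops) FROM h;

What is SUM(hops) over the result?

Base: (n12, hops=0).
Iteration 1: edges from {n12} -> (n19, hops=1), (n38, hops=1).
Iteration 2: no outgoing edges from {n19,n38}; recursion stops.
SUM(hops) = 0 + 1 + 1 = 2.

2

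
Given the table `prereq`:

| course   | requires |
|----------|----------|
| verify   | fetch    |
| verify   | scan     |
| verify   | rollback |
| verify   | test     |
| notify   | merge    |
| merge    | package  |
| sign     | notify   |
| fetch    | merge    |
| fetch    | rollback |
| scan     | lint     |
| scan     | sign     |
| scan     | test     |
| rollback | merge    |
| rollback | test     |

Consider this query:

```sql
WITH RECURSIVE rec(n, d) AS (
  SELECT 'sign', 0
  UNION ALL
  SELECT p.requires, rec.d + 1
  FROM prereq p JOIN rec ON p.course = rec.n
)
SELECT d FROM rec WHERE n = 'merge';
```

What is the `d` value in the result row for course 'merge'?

Base: (sign, d=0).
Iteration 1: edges from {sign} -> (notify, d=1).
Iteration 2: edges from {notify} -> (merge, d=2).
Iteration 3: edges from {merge} -> (package, d=3).
Iteration 4: no outgoing edges from {package}; recursion stops.

2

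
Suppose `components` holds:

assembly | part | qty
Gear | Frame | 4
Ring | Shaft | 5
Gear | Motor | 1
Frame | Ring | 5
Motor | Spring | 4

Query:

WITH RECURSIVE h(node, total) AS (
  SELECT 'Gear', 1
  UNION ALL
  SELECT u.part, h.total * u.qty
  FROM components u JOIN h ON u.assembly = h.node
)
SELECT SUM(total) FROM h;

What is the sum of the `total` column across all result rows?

Base: (Gear, total=1).
Iteration 1: components of {Gear} -> Frame = 1*4 = 4, Motor = 1*1 = 1.
Iteration 2: components of {Frame,Motor} -> Ring = 4*5 = 20, Spring = 1*4 = 4.
Iteration 3: components of {Ring,Spring} -> Shaft = 20*5 = 100.
Iteration 4: no further components; recursion stops.
SUM(total) = 1 + 1 + 4 + 4 + 20 + 100 = 130.

130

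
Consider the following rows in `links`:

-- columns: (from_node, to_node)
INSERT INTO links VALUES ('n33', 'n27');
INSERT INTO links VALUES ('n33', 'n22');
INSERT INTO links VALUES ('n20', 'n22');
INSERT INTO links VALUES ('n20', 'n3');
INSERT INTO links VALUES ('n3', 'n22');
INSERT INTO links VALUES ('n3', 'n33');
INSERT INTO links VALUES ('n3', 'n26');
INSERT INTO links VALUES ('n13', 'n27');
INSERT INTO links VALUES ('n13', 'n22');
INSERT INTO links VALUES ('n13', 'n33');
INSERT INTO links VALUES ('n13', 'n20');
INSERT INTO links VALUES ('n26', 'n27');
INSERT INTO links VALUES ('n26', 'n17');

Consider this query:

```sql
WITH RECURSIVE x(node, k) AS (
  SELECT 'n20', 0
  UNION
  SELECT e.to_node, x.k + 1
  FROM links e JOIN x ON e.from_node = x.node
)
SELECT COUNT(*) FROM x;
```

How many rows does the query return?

9

Base: (n20, k=0).
Iteration 1: edges from {n20} -> (n22, k=1), (n3, k=1).
Iteration 2: edges from {n22,n3} -> (n22, k=2), (n26, k=2), (n33, k=2).
Iteration 3: edges from {n22,n26,n33} -> (n17, k=3), (n22, k=3), (n27, k=3). [UNION drops 1 duplicate row(s)]
Iteration 4: no outgoing edges from {n17,n22,n27}; recursion stops.
Total rows emitted: 9.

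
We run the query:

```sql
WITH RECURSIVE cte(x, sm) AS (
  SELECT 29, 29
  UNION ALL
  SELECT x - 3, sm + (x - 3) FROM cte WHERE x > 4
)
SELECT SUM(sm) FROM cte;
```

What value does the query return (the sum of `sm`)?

Base: x=29, sm=29.
Iteration 1: 29 > 4 holds -> x = 29 - 3 = 26, sm = 29 + 26 = 55.
Iteration 2: 26 > 4 holds -> x = 26 - 3 = 23, sm = 55 + 23 = 78.
Iteration 3: 23 > 4 holds -> x = 23 - 3 = 20, sm = 78 + 20 = 98.
Iteration 4: 20 > 4 holds -> x = 20 - 3 = 17, sm = 98 + 17 = 115.
Iteration 5: 17 > 4 holds -> x = 17 - 3 = 14, sm = 115 + 14 = 129.
Iteration 6: 14 > 4 holds -> x = 14 - 3 = 11, sm = 129 + 11 = 140.
Iteration 7: 11 > 4 holds -> x = 11 - 3 = 8, sm = 140 + 8 = 148.
Iteration 8: 8 > 4 holds -> x = 8 - 3 = 5, sm = 148 + 5 = 153.
Iteration 9: 5 > 4 holds -> x = 5 - 3 = 2, sm = 153 + 2 = 155.
Iteration 10: 2 > 4 fails; recursion stops.
SUM(sm) = 29 + 55 + 78 + 98 + 115 + 129 + 140 + 148 + 153 + 155 = 1100.

1100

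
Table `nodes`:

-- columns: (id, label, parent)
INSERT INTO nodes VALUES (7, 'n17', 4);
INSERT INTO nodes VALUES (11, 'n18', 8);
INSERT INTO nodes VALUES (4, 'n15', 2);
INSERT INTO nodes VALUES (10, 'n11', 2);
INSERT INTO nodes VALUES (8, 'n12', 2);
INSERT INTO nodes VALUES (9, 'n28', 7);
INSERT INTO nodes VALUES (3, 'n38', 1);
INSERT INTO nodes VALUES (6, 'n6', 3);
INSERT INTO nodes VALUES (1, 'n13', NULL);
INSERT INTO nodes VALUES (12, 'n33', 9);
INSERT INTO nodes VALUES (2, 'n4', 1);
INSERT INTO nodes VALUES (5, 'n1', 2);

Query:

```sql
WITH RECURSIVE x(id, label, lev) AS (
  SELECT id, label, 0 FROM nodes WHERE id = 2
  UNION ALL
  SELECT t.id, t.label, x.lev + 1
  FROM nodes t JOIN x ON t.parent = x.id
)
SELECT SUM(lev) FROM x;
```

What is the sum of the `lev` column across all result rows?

Base: id=2 (n4) at lev 0.
Iteration 1: rows with parent in {2} -> n15 (id 4, lev 1), n1 (id 5, lev 1), n12 (id 8, lev 1), n11 (id 10, lev 1).
Iteration 2: rows with parent in {4,5,8,10} -> n17 (id 7, lev 2), n18 (id 11, lev 2).
Iteration 3: rows with parent in {7,11} -> n28 (id 9, lev 3).
Iteration 4: rows with parent in {9} -> n33 (id 12, lev 4).
Iteration 5: no rows with parent in {12}; recursion stops.
SUM(lev) = 0 + 1 + 1 + 1 + 1 + 2 + 2 + 3 + 4 = 15.

15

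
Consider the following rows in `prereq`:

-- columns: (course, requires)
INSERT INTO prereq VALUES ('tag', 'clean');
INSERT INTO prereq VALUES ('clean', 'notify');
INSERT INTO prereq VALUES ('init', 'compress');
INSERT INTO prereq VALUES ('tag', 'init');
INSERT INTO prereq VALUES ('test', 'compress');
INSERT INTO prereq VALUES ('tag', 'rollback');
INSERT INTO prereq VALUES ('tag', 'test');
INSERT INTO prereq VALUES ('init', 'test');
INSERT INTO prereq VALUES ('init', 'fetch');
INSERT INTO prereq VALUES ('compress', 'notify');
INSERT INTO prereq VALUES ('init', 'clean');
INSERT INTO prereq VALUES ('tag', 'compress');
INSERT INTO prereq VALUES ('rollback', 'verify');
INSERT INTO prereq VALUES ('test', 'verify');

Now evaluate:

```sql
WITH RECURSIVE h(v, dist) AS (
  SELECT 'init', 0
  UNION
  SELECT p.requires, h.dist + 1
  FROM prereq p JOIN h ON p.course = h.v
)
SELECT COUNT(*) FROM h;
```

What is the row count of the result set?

Base: (init, dist=0).
Iteration 1: edges from {init} -> (clean, dist=1), (compress, dist=1), (fetch, dist=1), (test, dist=1).
Iteration 2: edges from {clean,compress,fetch,test} -> (compress, dist=2), (notify, dist=2), (verify, dist=2). [UNION drops 1 duplicate row(s)]
Iteration 3: edges from {compress,notify,verify} -> (notify, dist=3).
Iteration 4: no outgoing edges from {notify}; recursion stops.
Total rows emitted: 9.

9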